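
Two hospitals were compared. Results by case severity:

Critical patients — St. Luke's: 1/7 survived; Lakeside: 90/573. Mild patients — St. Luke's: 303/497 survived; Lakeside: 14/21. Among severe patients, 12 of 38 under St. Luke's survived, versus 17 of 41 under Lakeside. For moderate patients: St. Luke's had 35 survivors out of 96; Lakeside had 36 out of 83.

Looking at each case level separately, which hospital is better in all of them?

Lakeside

Critical: St. Luke's 1/7 = 14.3%, Lakeside 90/573 = 15.7% → Lakeside
Mild: St. Luke's 303/497 = 61.0%, Lakeside 14/21 = 66.7% → Lakeside
Severe: St. Luke's 12/38 = 31.6%, Lakeside 17/41 = 41.5% → Lakeside
Moderate: St. Luke's 35/96 = 36.5%, Lakeside 36/83 = 43.4% → Lakeside
Lakeside has the higher rate in all 4 groups.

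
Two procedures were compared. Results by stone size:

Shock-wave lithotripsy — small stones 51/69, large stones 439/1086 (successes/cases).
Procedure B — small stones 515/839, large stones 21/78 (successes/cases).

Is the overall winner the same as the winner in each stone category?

No

Small stones: shock-wave lithotripsy 51/69 = 73.9%, Procedure B 515/839 = 61.4% → shock-wave lithotripsy
Large stones: shock-wave lithotripsy 439/1086 = 40.4%, Procedure B 21/78 = 26.9% → shock-wave lithotripsy
Overall: shock-wave lithotripsy 490/1155 = 42.4%, Procedure B 536/917 = 58.5% → Procedure B
Shock-wave lithotripsy wins each stone group but Procedure B wins overall — the comparison reverses. Shock-wave lithotripsy's cases skew toward large stones, which has a lower base rate.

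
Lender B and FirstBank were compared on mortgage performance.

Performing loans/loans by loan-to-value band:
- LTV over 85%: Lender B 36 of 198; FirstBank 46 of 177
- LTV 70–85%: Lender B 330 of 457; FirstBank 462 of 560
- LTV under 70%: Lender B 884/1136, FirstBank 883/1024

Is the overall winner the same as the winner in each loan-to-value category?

Yes

LTV over 85%: Lender B 36/198 = 18.2%, FirstBank 46/177 = 26.0% → FirstBank
LTV 70–85%: Lender B 330/457 = 72.2%, FirstBank 462/560 = 82.5% → FirstBank
LTV under 70%: Lender B 884/1136 = 77.8%, FirstBank 883/1024 = 86.2% → FirstBank
Overall: Lender B 1250/1791 = 69.8%, FirstBank 1391/1761 = 79.0% → FirstBank
FirstBank wins overall and in every loan-to-value group — no reversal.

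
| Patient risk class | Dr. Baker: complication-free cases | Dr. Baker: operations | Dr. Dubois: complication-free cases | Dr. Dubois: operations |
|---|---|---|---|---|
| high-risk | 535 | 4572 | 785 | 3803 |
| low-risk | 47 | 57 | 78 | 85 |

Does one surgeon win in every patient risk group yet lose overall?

No

High-risk: Dr. Baker 535/4572 = 11.7%, Dr. Dubois 785/3803 = 20.6% → Dr. Dubois
Low-risk: Dr. Baker 47/57 = 82.5%, Dr. Dubois 78/85 = 91.8% → Dr. Dubois
Overall: Dr. Baker 582/4629 = 12.6%, Dr. Dubois 863/3888 = 22.2% → Dr. Dubois
Dr. Dubois wins overall and in every patient risk group — no reversal.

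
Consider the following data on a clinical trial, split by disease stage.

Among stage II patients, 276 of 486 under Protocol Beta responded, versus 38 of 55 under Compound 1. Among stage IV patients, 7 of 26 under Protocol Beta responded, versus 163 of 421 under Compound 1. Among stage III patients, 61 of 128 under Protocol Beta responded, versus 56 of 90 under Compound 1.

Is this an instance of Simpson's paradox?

Stage II: Protocol Beta 276/486 = 56.8%, Compound 1 38/55 = 69.1% → Compound 1
Stage IV: Protocol Beta 7/26 = 26.9%, Compound 1 163/421 = 38.7% → Compound 1
Stage III: Protocol Beta 61/128 = 47.7%, Compound 1 56/90 = 62.2% → Compound 1
Overall: Protocol Beta 344/640 = 53.8%, Compound 1 257/566 = 45.4% → Protocol Beta
Compound 1 wins each disease group but Protocol Beta wins overall — the comparison reverses. Compound 1's patients skew toward stage IV, which has a lower base rate.

Yes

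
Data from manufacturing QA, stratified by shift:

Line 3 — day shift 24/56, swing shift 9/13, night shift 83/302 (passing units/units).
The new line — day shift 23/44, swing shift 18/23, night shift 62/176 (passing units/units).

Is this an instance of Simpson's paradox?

Day shift: Line 3 24/56 = 42.9%, the new line 23/44 = 52.3% → the new line
Swing shift: Line 3 9/13 = 69.2%, the new line 18/23 = 78.3% → the new line
Night shift: Line 3 83/302 = 27.5%, the new line 62/176 = 35.2% → the new line
Overall: Line 3 116/371 = 31.3%, the new line 103/243 = 42.4% → the new line
The new line wins overall and in every shift group — no reversal.

No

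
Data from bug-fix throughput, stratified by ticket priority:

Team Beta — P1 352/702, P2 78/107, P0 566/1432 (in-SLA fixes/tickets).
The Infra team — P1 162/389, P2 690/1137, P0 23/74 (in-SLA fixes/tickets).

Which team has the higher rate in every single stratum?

Team Beta

P1: Team Beta 352/702 = 50.1%, the Infra team 162/389 = 41.6% → Team Beta
P2: Team Beta 78/107 = 72.9%, the Infra team 690/1137 = 60.7% → Team Beta
P0: Team Beta 566/1432 = 39.5%, the Infra team 23/74 = 31.1% → Team Beta
Team Beta has the higher rate in all 3 groups.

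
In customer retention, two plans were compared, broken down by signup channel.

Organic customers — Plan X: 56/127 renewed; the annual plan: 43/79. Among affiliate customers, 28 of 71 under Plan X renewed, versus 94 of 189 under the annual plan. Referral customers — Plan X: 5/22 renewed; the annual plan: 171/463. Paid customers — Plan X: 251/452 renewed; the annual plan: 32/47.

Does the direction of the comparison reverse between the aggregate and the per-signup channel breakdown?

Organic: Plan X 56/127 = 44.1%, the annual plan 43/79 = 54.4% → the annual plan
Affiliate: Plan X 28/71 = 39.4%, the annual plan 94/189 = 49.7% → the annual plan
Referral: Plan X 5/22 = 22.7%, the annual plan 171/463 = 36.9% → the annual plan
Paid: Plan X 251/452 = 55.5%, the annual plan 32/47 = 68.1% → the annual plan
Overall: Plan X 340/672 = 50.6%, the annual plan 340/778 = 43.7% → Plan X
The annual plan wins each signup group but Plan X wins overall — the comparison reverses. The annual plan's customers skew toward referral, which has a lower base rate.

Yes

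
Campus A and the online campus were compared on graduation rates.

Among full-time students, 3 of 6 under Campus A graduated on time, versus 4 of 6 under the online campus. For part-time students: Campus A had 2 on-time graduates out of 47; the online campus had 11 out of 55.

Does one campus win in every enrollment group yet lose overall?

No

Full-time: Campus A 3/6 = 50.0%, the online campus 4/6 = 66.7% → the online campus
Part-time: Campus A 2/47 = 4.3%, the online campus 11/55 = 20.0% → the online campus
Overall: Campus A 5/53 = 9.4%, the online campus 15/61 = 24.6% → the online campus
The online campus wins overall and in every enrollment group — no reversal.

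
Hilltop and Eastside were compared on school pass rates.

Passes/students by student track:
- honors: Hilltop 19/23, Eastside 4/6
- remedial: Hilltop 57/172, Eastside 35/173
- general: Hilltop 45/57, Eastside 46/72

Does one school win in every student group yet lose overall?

Honors: Hilltop 19/23 = 82.6%, Eastside 4/6 = 66.7% → Hilltop
Remedial: Hilltop 57/172 = 33.1%, Eastside 35/173 = 20.2% → Hilltop
General: Hilltop 45/57 = 78.9%, Eastside 46/72 = 63.9% → Hilltop
Overall: Hilltop 121/252 = 48.0%, Eastside 85/251 = 33.9% → Hilltop
Hilltop wins overall and in every student group — no reversal.

No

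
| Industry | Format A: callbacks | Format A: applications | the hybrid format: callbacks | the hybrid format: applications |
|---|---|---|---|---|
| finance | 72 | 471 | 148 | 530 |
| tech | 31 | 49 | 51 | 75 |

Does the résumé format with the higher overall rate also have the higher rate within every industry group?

Finance: Format A 72/471 = 15.3%, the hybrid format 148/530 = 27.9% → the hybrid format
Tech: Format A 31/49 = 63.3%, the hybrid format 51/75 = 68.0% → the hybrid format
Overall: Format A 103/520 = 19.8%, the hybrid format 199/605 = 32.9% → the hybrid format
The hybrid format wins overall and in every industry group — no reversal.

Yes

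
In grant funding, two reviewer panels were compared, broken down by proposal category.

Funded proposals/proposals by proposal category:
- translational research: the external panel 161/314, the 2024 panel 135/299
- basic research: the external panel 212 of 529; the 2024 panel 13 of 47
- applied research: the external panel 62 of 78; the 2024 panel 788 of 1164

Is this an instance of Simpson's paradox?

Yes

Translational research: the external panel 161/314 = 51.3%, the 2024 panel 135/299 = 45.2% → the external panel
Basic research: the external panel 212/529 = 40.1%, the 2024 panel 13/47 = 27.7% → the external panel
Applied research: the external panel 62/78 = 79.5%, the 2024 panel 788/1164 = 67.7% → the external panel
Overall: the external panel 435/921 = 47.2%, the 2024 panel 936/1510 = 62.0% → the 2024 panel
The external panel wins each proposal group but the 2024 panel wins overall — the comparison reverses. The external panel's proposals skew toward basic research, which has a lower base rate.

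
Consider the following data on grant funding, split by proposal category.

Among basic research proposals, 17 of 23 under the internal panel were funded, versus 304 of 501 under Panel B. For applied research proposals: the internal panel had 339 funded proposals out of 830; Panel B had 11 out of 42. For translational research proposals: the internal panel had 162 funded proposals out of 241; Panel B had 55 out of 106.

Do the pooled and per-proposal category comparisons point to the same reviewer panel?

Basic research: the internal panel 17/23 = 73.9%, Panel B 304/501 = 60.7% → the internal panel
Applied research: the internal panel 339/830 = 40.8%, Panel B 11/42 = 26.2% → the internal panel
Translational research: the internal panel 162/241 = 67.2%, Panel B 55/106 = 51.9% → the internal panel
Overall: the internal panel 518/1094 = 47.3%, Panel B 370/649 = 57.0% → Panel B
The internal panel wins each proposal group but Panel B wins overall — the comparison reverses. The internal panel's proposals skew toward applied research, which has a lower base rate.

No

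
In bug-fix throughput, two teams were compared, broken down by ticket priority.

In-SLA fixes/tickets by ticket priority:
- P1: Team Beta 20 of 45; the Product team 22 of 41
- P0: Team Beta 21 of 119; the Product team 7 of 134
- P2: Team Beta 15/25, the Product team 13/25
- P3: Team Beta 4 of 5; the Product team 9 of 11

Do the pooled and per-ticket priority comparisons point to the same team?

P1: Team Beta 20/45 = 44.4%, the Product team 22/41 = 53.7% → the Product team
P0: Team Beta 21/119 = 17.6%, the Product team 7/134 = 5.2% → Team Beta
P2: Team Beta 15/25 = 60.0%, the Product team 13/25 = 52.0% → Team Beta
P3: Team Beta 4/5 = 80.0%, the Product team 9/11 = 81.8% → the Product team
Overall: Team Beta 60/194 = 30.9%, the Product team 51/211 = 24.2% → Team Beta
Neither sweeps: Team Beta wins 2 of 4 groups, the Product team wins 2. Team Beta wins overall but not every group — no Simpson reversal.

No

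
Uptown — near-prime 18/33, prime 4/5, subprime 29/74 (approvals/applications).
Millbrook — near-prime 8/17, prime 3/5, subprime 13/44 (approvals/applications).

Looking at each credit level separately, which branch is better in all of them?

Near-prime: Uptown 18/33 = 54.5%, Millbrook 8/17 = 47.1% → Uptown
Prime: Uptown 4/5 = 80.0%, Millbrook 3/5 = 60.0% → Uptown
Subprime: Uptown 29/74 = 39.2%, Millbrook 13/44 = 29.5% → Uptown
Uptown has the higher rate in all 3 groups.

Uptown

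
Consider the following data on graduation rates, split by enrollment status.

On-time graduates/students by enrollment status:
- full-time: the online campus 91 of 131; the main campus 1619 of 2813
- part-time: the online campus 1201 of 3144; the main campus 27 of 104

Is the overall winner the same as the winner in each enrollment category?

Full-time: the online campus 91/131 = 69.5%, the main campus 1619/2813 = 57.6% → the online campus
Part-time: the online campus 1201/3144 = 38.2%, the main campus 27/104 = 26.0% → the online campus
Overall: the online campus 1292/3275 = 39.5%, the main campus 1646/2917 = 56.4% → the main campus
The online campus wins each enrollment group but the main campus wins overall — the comparison reverses. The online campus's students skew toward part-time, which has a lower base rate.

No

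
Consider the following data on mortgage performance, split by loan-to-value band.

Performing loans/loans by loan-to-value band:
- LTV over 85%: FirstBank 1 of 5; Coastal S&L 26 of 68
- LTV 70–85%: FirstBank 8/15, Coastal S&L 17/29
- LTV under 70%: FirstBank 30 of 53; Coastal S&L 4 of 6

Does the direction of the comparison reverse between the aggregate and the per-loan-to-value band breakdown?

LTV over 85%: FirstBank 1/5 = 20.0%, Coastal S&L 26/68 = 38.2% → Coastal S&L
LTV 70–85%: FirstBank 8/15 = 53.3%, Coastal S&L 17/29 = 58.6% → Coastal S&L
LTV under 70%: FirstBank 30/53 = 56.6%, Coastal S&L 4/6 = 66.7% → Coastal S&L
Overall: FirstBank 39/73 = 53.4%, Coastal S&L 47/103 = 45.6% → FirstBank
Coastal S&L wins each loan-to-value group but FirstBank wins overall — the comparison reverses. Coastal S&L's loans skew toward LTV over 85%, which has a lower base rate.

Yes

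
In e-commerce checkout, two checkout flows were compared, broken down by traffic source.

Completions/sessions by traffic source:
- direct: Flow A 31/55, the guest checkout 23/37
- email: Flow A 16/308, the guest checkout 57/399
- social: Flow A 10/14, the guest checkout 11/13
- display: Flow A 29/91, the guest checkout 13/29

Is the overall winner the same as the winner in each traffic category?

Direct: Flow A 31/55 = 56.4%, the guest checkout 23/37 = 62.2% → the guest checkout
Email: Flow A 16/308 = 5.2%, the guest checkout 57/399 = 14.3% → the guest checkout
Social: Flow A 10/14 = 71.4%, the guest checkout 11/13 = 84.6% → the guest checkout
Display: Flow A 29/91 = 31.9%, the guest checkout 13/29 = 44.8% → the guest checkout
Overall: Flow A 86/468 = 18.4%, the guest checkout 104/478 = 21.8% → the guest checkout
The guest checkout wins overall and in every traffic group — no reversal.

Yes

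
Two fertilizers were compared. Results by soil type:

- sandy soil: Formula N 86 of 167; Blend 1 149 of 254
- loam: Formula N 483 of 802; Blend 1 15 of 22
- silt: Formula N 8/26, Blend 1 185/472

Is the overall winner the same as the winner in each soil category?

No

Sandy soil: Formula N 86/167 = 51.5%, Blend 1 149/254 = 58.7% → Blend 1
Loam: Formula N 483/802 = 60.2%, Blend 1 15/22 = 68.2% → Blend 1
Silt: Formula N 8/26 = 30.8%, Blend 1 185/472 = 39.2% → Blend 1
Overall: Formula N 577/995 = 58.0%, Blend 1 349/748 = 46.7% → Formula N
Blend 1 wins each soil group but Formula N wins overall — the comparison reverses. Blend 1's plots skew toward silt, which has a lower base rate.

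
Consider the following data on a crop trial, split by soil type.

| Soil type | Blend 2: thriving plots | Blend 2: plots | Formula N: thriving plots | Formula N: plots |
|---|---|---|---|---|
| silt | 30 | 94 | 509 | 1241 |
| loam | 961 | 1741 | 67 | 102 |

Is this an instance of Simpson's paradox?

Yes

Silt: Blend 2 30/94 = 31.9%, Formula N 509/1241 = 41.0% → Formula N
Loam: Blend 2 961/1741 = 55.2%, Formula N 67/102 = 65.7% → Formula N
Overall: Blend 2 991/1835 = 54.0%, Formula N 576/1343 = 42.9% → Blend 2
Formula N wins each soil group but Blend 2 wins overall — the comparison reverses. Formula N's plots skew toward silt, which has a lower base rate.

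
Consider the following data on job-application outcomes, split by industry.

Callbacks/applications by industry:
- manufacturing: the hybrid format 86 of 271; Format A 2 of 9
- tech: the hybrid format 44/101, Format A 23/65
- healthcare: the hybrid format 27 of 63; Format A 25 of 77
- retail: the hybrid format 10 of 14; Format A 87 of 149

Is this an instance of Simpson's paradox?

Manufacturing: the hybrid format 86/271 = 31.7%, Format A 2/9 = 22.2% → the hybrid format
Tech: the hybrid format 44/101 = 43.6%, Format A 23/65 = 35.4% → the hybrid format
Healthcare: the hybrid format 27/63 = 42.9%, Format A 25/77 = 32.5% → the hybrid format
Retail: the hybrid format 10/14 = 71.4%, Format A 87/149 = 58.4% → the hybrid format
Overall: the hybrid format 167/449 = 37.2%, Format A 137/300 = 45.7% → Format A
The hybrid format wins each industry group but Format A wins overall — the comparison reverses. The hybrid format's applications skew toward manufacturing, which has a lower base rate.

Yes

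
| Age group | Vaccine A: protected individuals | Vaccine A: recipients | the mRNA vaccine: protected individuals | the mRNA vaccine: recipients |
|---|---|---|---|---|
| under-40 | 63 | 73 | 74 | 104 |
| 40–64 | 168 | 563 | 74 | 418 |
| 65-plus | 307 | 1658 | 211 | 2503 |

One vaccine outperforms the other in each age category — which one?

Vaccine A

Under-40: Vaccine A 63/73 = 86.3%, the mRNA vaccine 74/104 = 71.2% → Vaccine A
40–64: Vaccine A 168/563 = 29.8%, the mRNA vaccine 74/418 = 17.7% → Vaccine A
65-plus: Vaccine A 307/1658 = 18.5%, the mRNA vaccine 211/2503 = 8.4% → Vaccine A
Vaccine A has the higher rate in all 3 groups.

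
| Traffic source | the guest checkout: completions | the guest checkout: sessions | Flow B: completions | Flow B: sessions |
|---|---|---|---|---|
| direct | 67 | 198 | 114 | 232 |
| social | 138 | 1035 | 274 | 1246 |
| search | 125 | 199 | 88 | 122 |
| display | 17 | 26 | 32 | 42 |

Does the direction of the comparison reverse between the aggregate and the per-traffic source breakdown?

Direct: the guest checkout 67/198 = 33.8%, Flow B 114/232 = 49.1% → Flow B
Social: the guest checkout 138/1035 = 13.3%, Flow B 274/1246 = 22.0% → Flow B
Search: the guest checkout 125/199 = 62.8%, Flow B 88/122 = 72.1% → Flow B
Display: the guest checkout 17/26 = 65.4%, Flow B 32/42 = 76.2% → Flow B
Overall: the guest checkout 347/1458 = 23.8%, Flow B 508/1642 = 30.9% → Flow B
Flow B wins overall and in every traffic group — no reversal.

No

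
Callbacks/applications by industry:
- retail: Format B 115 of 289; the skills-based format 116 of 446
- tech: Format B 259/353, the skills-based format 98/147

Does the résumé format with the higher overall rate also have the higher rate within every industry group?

Yes

Retail: Format B 115/289 = 39.8%, the skills-based format 116/446 = 26.0% → Format B
Tech: Format B 259/353 = 73.4%, the skills-based format 98/147 = 66.7% → Format B
Overall: Format B 374/642 = 58.3%, the skills-based format 214/593 = 36.1% → Format B
Format B wins overall and in every industry group — no reversal.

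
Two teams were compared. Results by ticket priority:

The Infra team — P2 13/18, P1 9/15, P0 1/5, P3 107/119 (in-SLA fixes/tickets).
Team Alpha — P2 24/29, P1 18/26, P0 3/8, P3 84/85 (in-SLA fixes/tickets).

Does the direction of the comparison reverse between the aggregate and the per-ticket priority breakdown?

P2: the Infra team 13/18 = 72.2%, Team Alpha 24/29 = 82.8% → Team Alpha
P1: the Infra team 9/15 = 60.0%, Team Alpha 18/26 = 69.2% → Team Alpha
P0: the Infra team 1/5 = 20.0%, Team Alpha 3/8 = 37.5% → Team Alpha
P3: the Infra team 107/119 = 89.9%, Team Alpha 84/85 = 98.8% → Team Alpha
Overall: the Infra team 130/157 = 82.8%, Team Alpha 129/148 = 87.2% → Team Alpha
Team Alpha wins overall and in every ticket group — no reversal.

No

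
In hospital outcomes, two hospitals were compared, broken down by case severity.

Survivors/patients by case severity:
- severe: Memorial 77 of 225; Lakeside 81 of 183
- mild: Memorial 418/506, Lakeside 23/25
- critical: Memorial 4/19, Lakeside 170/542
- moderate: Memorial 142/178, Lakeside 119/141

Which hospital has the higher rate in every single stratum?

Severe: Memorial 77/225 = 34.2%, Lakeside 81/183 = 44.3% → Lakeside
Mild: Memorial 418/506 = 82.6%, Lakeside 23/25 = 92.0% → Lakeside
Critical: Memorial 4/19 = 21.1%, Lakeside 170/542 = 31.4% → Lakeside
Moderate: Memorial 142/178 = 79.8%, Lakeside 119/141 = 84.4% → Lakeside
Lakeside has the higher rate in all 4 groups.

Lakeside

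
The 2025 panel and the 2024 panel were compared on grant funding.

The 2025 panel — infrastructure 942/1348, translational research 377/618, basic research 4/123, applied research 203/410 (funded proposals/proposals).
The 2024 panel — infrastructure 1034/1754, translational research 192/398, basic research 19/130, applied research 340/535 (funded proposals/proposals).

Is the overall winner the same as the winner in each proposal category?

No

Infrastructure: the 2025 panel 942/1348 = 69.9%, the 2024 panel 1034/1754 = 59.0% → the 2025 panel
Translational research: the 2025 panel 377/618 = 61.0%, the 2024 panel 192/398 = 48.2% → the 2025 panel
Basic research: the 2025 panel 4/123 = 3.3%, the 2024 panel 19/130 = 14.6% → the 2024 panel
Applied research: the 2025 panel 203/410 = 49.5%, the 2024 panel 340/535 = 63.6% → the 2024 panel
Overall: the 2025 panel 1526/2499 = 61.1%, the 2024 panel 1585/2817 = 56.3% → the 2025 panel
Neither sweeps: the 2025 panel wins 2 of 4 groups, the 2024 panel wins 2. The 2025 panel wins overall but not every group — no Simpson reversal.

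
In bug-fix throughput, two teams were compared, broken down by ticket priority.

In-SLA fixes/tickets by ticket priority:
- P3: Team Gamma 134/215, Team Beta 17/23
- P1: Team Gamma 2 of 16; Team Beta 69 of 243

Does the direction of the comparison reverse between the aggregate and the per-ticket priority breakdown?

P3: Team Gamma 134/215 = 62.3%, Team Beta 17/23 = 73.9% → Team Beta
P1: Team Gamma 2/16 = 12.5%, Team Beta 69/243 = 28.4% → Team Beta
Overall: Team Gamma 136/231 = 58.9%, Team Beta 86/266 = 32.3% → Team Gamma
Team Beta wins each ticket group but Team Gamma wins overall — the comparison reverses. Team Beta's tickets skew toward P1, which has a lower base rate.

Yes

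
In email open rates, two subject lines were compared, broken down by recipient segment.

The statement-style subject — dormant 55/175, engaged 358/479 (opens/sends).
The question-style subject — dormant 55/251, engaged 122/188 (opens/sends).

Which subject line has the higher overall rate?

the statement-style subject

Dormant: the statement-style subject 55/175 = 31.4%, the question-style subject 55/251 = 21.9% → the statement-style subject
Engaged: the statement-style subject 358/479 = 74.7%, the question-style subject 122/188 = 64.9% → the statement-style subject
Overall: the statement-style subject 413/654 = 63.1%, the question-style subject 177/439 = 40.3% → the statement-style subject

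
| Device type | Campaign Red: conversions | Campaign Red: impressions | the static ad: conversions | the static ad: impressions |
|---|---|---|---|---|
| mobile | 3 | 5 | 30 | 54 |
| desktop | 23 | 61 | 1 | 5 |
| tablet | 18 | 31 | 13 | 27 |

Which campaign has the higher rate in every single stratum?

Mobile: Campaign Red 3/5 = 60.0%, the static ad 30/54 = 55.6% → Campaign Red
Desktop: Campaign Red 23/61 = 37.7%, the static ad 1/5 = 20.0% → Campaign Red
Tablet: Campaign Red 18/31 = 58.1%, the static ad 13/27 = 48.1% → Campaign Red
Campaign Red has the higher rate in all 3 groups.

Campaign Red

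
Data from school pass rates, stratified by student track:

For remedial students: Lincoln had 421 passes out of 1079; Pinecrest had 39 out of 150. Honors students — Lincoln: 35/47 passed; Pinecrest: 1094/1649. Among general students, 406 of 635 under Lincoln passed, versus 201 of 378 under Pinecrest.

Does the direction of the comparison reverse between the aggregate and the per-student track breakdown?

Yes

Remedial: Lincoln 421/1079 = 39.0%, Pinecrest 39/150 = 26.0% → Lincoln
Honors: Lincoln 35/47 = 74.5%, Pinecrest 1094/1649 = 66.3% → Lincoln
General: Lincoln 406/635 = 63.9%, Pinecrest 201/378 = 53.2% → Lincoln
Overall: Lincoln 862/1761 = 48.9%, Pinecrest 1334/2177 = 61.3% → Pinecrest
Lincoln wins each student group but Pinecrest wins overall — the comparison reverses. Lincoln's students skew toward remedial, which has a lower base rate.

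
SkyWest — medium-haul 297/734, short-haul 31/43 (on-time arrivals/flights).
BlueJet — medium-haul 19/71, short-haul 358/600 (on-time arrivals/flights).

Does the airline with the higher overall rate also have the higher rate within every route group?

No

Medium-haul: SkyWest 297/734 = 40.5%, BlueJet 19/71 = 26.8% → SkyWest
Short-haul: SkyWest 31/43 = 72.1%, BlueJet 358/600 = 59.7% → SkyWest
Overall: SkyWest 328/777 = 42.2%, BlueJet 377/671 = 56.2% → BlueJet
SkyWest wins each route group but BlueJet wins overall — the comparison reverses. SkyWest's flights skew toward medium-haul, which has a lower base rate.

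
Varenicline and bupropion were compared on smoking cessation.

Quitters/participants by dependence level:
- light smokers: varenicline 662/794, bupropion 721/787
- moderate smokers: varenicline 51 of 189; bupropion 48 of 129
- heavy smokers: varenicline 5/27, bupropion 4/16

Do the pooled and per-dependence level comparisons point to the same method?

Light smokers: varenicline 662/794 = 83.4%, bupropion 721/787 = 91.6% → bupropion
Moderate smokers: varenicline 51/189 = 27.0%, bupropion 48/129 = 37.2% → bupropion
Heavy smokers: varenicline 5/27 = 18.5%, bupropion 4/16 = 25.0% → bupropion
Overall: varenicline 718/1010 = 71.1%, bupropion 773/932 = 82.9% → bupropion
Bupropion wins overall and in every dependence group — no reversal.

Yes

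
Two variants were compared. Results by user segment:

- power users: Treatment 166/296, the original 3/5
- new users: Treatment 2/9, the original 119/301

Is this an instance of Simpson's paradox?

Power users: Treatment 166/296 = 56.1%, the original 3/5 = 60.0% → the original
New users: Treatment 2/9 = 22.2%, the original 119/301 = 39.5% → the original
Overall: Treatment 168/305 = 55.1%, the original 122/306 = 39.9% → Treatment
The original wins each user group but Treatment wins overall — the comparison reverses. The original's views skew toward new users, which has a lower base rate.

Yes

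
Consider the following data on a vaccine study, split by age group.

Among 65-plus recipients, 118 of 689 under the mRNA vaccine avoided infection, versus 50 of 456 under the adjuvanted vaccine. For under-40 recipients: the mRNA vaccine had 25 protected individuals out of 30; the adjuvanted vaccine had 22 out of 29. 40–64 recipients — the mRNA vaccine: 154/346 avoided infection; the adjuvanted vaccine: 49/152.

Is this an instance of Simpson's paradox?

65-plus: the mRNA vaccine 118/689 = 17.1%, the adjuvanted vaccine 50/456 = 11.0% → the mRNA vaccine
Under-40: the mRNA vaccine 25/30 = 83.3%, the adjuvanted vaccine 22/29 = 75.9% → the mRNA vaccine
40–64: the mRNA vaccine 154/346 = 44.5%, the adjuvanted vaccine 49/152 = 32.2% → the mRNA vaccine
Overall: the mRNA vaccine 297/1065 = 27.9%, the adjuvanted vaccine 121/637 = 19.0% → the mRNA vaccine
The mRNA vaccine wins overall and in every age group — no reversal.

No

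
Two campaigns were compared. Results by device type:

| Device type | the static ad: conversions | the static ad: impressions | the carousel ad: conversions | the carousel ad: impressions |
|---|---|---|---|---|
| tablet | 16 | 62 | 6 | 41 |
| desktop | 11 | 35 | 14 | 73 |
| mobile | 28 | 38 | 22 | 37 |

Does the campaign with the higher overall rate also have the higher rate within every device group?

Tablet: the static ad 16/62 = 25.8%, the carousel ad 6/41 = 14.6% → the static ad
Desktop: the static ad 11/35 = 31.4%, the carousel ad 14/73 = 19.2% → the static ad
Mobile: the static ad 28/38 = 73.7%, the carousel ad 22/37 = 59.5% → the static ad
Overall: the static ad 55/135 = 40.7%, the carousel ad 42/151 = 27.8% → the static ad
The static ad wins overall and in every device group — no reversal.

Yes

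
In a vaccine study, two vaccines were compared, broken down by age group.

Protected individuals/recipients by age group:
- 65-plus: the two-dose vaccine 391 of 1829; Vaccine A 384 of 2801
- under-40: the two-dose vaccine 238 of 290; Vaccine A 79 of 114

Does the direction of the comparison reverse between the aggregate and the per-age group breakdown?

No

65-plus: the two-dose vaccine 391/1829 = 21.4%, Vaccine A 384/2801 = 13.7% → the two-dose vaccine
Under-40: the two-dose vaccine 238/290 = 82.1%, Vaccine A 79/114 = 69.3% → the two-dose vaccine
Overall: the two-dose vaccine 629/2119 = 29.7%, Vaccine A 463/2915 = 15.9% → the two-dose vaccine
The two-dose vaccine wins overall and in every age group — no reversal.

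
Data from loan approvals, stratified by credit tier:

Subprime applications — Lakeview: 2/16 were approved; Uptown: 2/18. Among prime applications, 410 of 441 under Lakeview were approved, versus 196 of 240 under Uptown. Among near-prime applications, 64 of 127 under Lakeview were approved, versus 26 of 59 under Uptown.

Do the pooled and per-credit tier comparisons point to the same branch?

Subprime: Lakeview 2/16 = 12.5%, Uptown 2/18 = 11.1% → Lakeview
Prime: Lakeview 410/441 = 93.0%, Uptown 196/240 = 81.7% → Lakeview
Near-prime: Lakeview 64/127 = 50.4%, Uptown 26/59 = 44.1% → Lakeview
Overall: Lakeview 476/584 = 81.5%, Uptown 224/317 = 70.7% → Lakeview
Lakeview wins overall and in every credit group — no reversal.

Yes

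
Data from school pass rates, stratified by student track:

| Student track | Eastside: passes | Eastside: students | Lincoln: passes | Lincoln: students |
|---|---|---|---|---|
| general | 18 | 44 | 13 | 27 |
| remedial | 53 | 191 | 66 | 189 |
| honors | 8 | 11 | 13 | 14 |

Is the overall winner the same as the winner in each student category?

General: Eastside 18/44 = 40.9%, Lincoln 13/27 = 48.1% → Lincoln
Remedial: Eastside 53/191 = 27.7%, Lincoln 66/189 = 34.9% → Lincoln
Honors: Eastside 8/11 = 72.7%, Lincoln 13/14 = 92.9% → Lincoln
Overall: Eastside 79/246 = 32.1%, Lincoln 92/230 = 40.0% → Lincoln
Lincoln wins overall and in every student group — no reversal.

Yes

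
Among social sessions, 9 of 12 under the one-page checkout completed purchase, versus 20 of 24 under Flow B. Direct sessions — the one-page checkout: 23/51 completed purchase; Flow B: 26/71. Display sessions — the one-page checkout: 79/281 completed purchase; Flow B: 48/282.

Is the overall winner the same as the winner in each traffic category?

No

Social: the one-page checkout 9/12 = 75.0%, Flow B 20/24 = 83.3% → Flow B
Direct: the one-page checkout 23/51 = 45.1%, Flow B 26/71 = 36.6% → the one-page checkout
Display: the one-page checkout 79/281 = 28.1%, Flow B 48/282 = 17.0% → the one-page checkout
Overall: the one-page checkout 111/344 = 32.3%, Flow B 94/377 = 24.9% → the one-page checkout
Neither sweeps: the one-page checkout wins 2 of 3 groups, Flow B wins 1. The one-page checkout wins overall but not every group — no Simpson reversal.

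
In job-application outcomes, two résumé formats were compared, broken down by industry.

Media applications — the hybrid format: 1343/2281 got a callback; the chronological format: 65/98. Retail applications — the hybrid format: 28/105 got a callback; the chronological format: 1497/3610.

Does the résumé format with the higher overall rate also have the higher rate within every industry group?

Media: the hybrid format 1343/2281 = 58.9%, the chronological format 65/98 = 66.3% → the chronological format
Retail: the hybrid format 28/105 = 26.7%, the chronological format 1497/3610 = 41.5% → the chronological format
Overall: the hybrid format 1371/2386 = 57.5%, the chronological format 1562/3708 = 42.1% → the hybrid format
The chronological format wins each industry group but the hybrid format wins overall — the comparison reverses. The chronological format's applications skew toward retail, which has a lower base rate.

No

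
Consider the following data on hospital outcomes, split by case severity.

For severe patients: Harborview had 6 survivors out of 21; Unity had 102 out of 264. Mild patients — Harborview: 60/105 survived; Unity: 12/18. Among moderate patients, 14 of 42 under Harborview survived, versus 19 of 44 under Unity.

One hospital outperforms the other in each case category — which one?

Severe: Harborview 6/21 = 28.6%, Unity 102/264 = 38.6% → Unity
Mild: Harborview 60/105 = 57.1%, Unity 12/18 = 66.7% → Unity
Moderate: Harborview 14/42 = 33.3%, Unity 19/44 = 43.2% → Unity
Unity has the higher rate in all 3 groups.

Unity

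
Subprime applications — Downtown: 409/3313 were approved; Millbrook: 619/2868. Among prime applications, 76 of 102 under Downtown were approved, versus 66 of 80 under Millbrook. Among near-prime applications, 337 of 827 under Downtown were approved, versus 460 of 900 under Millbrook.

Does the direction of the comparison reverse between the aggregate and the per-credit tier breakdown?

No

Subprime: Downtown 409/3313 = 12.3%, Millbrook 619/2868 = 21.6% → Millbrook
Prime: Downtown 76/102 = 74.5%, Millbrook 66/80 = 82.5% → Millbrook
Near-prime: Downtown 337/827 = 40.7%, Millbrook 460/900 = 51.1% → Millbrook
Overall: Downtown 822/4242 = 19.4%, Millbrook 1145/3848 = 29.8% → Millbrook
Millbrook wins overall and in every credit group — no reversal.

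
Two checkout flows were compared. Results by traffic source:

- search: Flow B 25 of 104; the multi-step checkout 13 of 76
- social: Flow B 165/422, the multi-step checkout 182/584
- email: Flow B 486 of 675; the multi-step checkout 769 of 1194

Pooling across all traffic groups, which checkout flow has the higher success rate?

Flow B

Search: Flow B 25/104 = 24.0%, the multi-step checkout 13/76 = 17.1% → Flow B
Social: Flow B 165/422 = 39.1%, the multi-step checkout 182/584 = 31.2% → Flow B
Email: Flow B 486/675 = 72.0%, the multi-step checkout 769/1194 = 64.4% → Flow B
Overall: Flow B 676/1201 = 56.3%, the multi-step checkout 964/1854 = 52.0% → Flow B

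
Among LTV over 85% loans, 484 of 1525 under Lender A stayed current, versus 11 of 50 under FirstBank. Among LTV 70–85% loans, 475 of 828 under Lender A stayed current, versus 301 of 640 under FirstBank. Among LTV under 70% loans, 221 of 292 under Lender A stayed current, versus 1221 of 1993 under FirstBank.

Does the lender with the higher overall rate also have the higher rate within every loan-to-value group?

No

LTV over 85%: Lender A 484/1525 = 31.7%, FirstBank 11/50 = 22.0% → Lender A
LTV 70–85%: Lender A 475/828 = 57.4%, FirstBank 301/640 = 47.0% → Lender A
LTV under 70%: Lender A 221/292 = 75.7%, FirstBank 1221/1993 = 61.3% → Lender A
Overall: Lender A 1180/2645 = 44.6%, FirstBank 1533/2683 = 57.1% → FirstBank
Lender A wins each loan-to-value group but FirstBank wins overall — the comparison reverses. Lender A's loans skew toward LTV over 85%, which has a lower base rate.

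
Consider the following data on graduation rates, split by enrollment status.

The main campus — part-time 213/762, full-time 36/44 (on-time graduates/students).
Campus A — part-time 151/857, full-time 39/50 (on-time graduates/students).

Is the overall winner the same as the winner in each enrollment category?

Yes

Part-time: the main campus 213/762 = 28.0%, Campus A 151/857 = 17.6% → the main campus
Full-time: the main campus 36/44 = 81.8%, Campus A 39/50 = 78.0% → the main campus
Overall: the main campus 249/806 = 30.9%, Campus A 190/907 = 20.9% → the main campus
The main campus wins overall and in every enrollment group — no reversal.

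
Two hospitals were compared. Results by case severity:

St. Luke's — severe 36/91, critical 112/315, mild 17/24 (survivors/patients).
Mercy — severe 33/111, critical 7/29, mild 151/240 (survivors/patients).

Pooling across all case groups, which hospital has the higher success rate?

Severe: St. Luke's 36/91 = 39.6%, Mercy 33/111 = 29.7% → St. Luke's
Critical: St. Luke's 112/315 = 35.6%, Mercy 7/29 = 24.1% → St. Luke's
Mild: St. Luke's 17/24 = 70.8%, Mercy 151/240 = 62.9% → St. Luke's
Overall: St. Luke's 165/430 = 38.4%, Mercy 191/380 = 50.3% → Mercy
(St. Luke's wins every case group but Mercy wins overall — St. Luke's's patients skew toward the low-rate critical group.)

Mercy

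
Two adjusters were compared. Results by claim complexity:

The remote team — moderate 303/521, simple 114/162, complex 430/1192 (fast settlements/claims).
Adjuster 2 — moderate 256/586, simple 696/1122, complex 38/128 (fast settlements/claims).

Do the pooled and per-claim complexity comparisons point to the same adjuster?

No

Moderate: the remote team 303/521 = 58.2%, Adjuster 2 256/586 = 43.7% → the remote team
Simple: the remote team 114/162 = 70.4%, Adjuster 2 696/1122 = 62.0% → the remote team
Complex: the remote team 430/1192 = 36.1%, Adjuster 2 38/128 = 29.7% → the remote team
Overall: the remote team 847/1875 = 45.2%, Adjuster 2 990/1836 = 53.9% → Adjuster 2
The remote team wins each claim group but Adjuster 2 wins overall — the comparison reverses. The remote team's claims skew toward complex, which has a lower base rate.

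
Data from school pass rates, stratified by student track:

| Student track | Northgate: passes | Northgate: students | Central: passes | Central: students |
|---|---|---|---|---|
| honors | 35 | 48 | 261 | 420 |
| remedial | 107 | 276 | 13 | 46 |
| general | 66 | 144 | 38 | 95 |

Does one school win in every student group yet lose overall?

Honors: Northgate 35/48 = 72.9%, Central 261/420 = 62.1% → Northgate
Remedial: Northgate 107/276 = 38.8%, Central 13/46 = 28.3% → Northgate
General: Northgate 66/144 = 45.8%, Central 38/95 = 40.0% → Northgate
Overall: Northgate 208/468 = 44.4%, Central 312/561 = 55.6% → Central
Northgate wins each student group but Central wins overall — the comparison reverses. Northgate's students skew toward remedial, which has a lower base rate.

Yes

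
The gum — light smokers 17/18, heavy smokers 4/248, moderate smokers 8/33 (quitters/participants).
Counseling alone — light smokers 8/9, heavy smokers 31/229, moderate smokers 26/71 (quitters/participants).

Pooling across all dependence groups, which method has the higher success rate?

counseling alone

Light smokers: the gum 17/18 = 94.4%, counseling alone 8/9 = 88.9% → the gum
Heavy smokers: the gum 4/248 = 1.6%, counseling alone 31/229 = 13.5% → counseling alone
Moderate smokers: the gum 8/33 = 24.2%, counseling alone 26/71 = 36.6% → counseling alone
Overall: the gum 29/299 = 9.7%, counseling alone 65/309 = 21.0% → counseling alone
(Neither sweeps every dependence group, but counseling alone has the higher pooled rate.)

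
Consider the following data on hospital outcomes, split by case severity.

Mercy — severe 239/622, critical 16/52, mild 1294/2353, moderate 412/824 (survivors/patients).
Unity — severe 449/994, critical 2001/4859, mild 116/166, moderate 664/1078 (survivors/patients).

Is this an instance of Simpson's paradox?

Yes

Severe: Mercy 239/622 = 38.4%, Unity 449/994 = 45.2% → Unity
Critical: Mercy 16/52 = 30.8%, Unity 2001/4859 = 41.2% → Unity
Mild: Mercy 1294/2353 = 55.0%, Unity 116/166 = 69.9% → Unity
Moderate: Mercy 412/824 = 50.0%, Unity 664/1078 = 61.6% → Unity
Overall: Mercy 1961/3851 = 50.9%, Unity 3230/7097 = 45.5% → Mercy
Unity wins each case group but Mercy wins overall — the comparison reverses. Unity's patients skew toward critical, which has a lower base rate.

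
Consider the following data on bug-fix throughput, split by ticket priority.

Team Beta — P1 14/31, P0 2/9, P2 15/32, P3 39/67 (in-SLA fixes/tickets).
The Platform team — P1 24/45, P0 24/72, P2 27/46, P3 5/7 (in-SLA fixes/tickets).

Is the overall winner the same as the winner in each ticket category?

No

P1: Team Beta 14/31 = 45.2%, the Platform team 24/45 = 53.3% → the Platform team
P0: Team Beta 2/9 = 22.2%, the Platform team 24/72 = 33.3% → the Platform team
P2: Team Beta 15/32 = 46.9%, the Platform team 27/46 = 58.7% → the Platform team
P3: Team Beta 39/67 = 58.2%, the Platform team 5/7 = 71.4% → the Platform team
Overall: Team Beta 70/139 = 50.4%, the Platform team 80/170 = 47.1% → Team Beta
The Platform team wins each ticket group but Team Beta wins overall — the comparison reverses. The Platform team's tickets skew toward P0, which has a lower base rate.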